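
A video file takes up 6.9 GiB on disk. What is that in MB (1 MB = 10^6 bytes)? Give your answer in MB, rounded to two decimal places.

6.9 GiB = 6.9 × 2^30 bytes = 7,408,818,585.6 bytes
1 MB = 10^6 bytes = 1,000,000 bytes
7,408,818,585.6 / 1,000,000 = 7,408.82 MB

7,408.82 MB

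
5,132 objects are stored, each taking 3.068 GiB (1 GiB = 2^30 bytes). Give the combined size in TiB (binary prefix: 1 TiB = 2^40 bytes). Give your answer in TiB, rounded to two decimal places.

15.38 TiB

Total = 5,132 × 3.068 GiB = 15744.976 GiB
= 15744.976 × 1,073,741,824 bytes = 16,906,039,249,076.224 bytes
1 TiB = 1,099,511,627,776 bytes
16,906,039,249,076.224 / 1,099,511,627,776 = 15.38 TiB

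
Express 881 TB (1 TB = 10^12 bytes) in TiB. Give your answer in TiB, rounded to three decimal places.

881 TB × 1,000,000,000,000 bytes/TB = 881,000,000,000,000 bytes
1 TiB = 2^40 bytes = 1,099,511,627,776 bytes
881,000,000,000,000 / 1,099,511,627,776 = 801.265 TiB

801.265 TiB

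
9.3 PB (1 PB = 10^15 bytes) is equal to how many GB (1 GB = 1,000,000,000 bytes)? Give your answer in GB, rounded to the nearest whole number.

9.3 PB × 1,000,000,000,000,000 bytes/PB = 9,300,000,000,000,000 bytes
1 GB = 1,000,000,000 bytes
9,300,000,000,000,000 / 1,000,000,000 = 9,300,000 GB

9,300,000 GB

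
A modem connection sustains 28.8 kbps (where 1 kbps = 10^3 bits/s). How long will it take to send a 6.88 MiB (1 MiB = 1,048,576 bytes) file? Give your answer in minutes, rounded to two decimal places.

6.88 MiB = 7,214,202.88 bytes = 57,713,623.04 bits
28.8 kbps = 28,800 bits/s
time = 57,713,623.04 / 28,800 = 2,003.945 s
2,003.945 s / 60 = 33.40 minutes

33.40 minutes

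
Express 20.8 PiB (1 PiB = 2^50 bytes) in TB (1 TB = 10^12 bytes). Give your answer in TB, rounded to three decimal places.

20.8 PiB × 1,125,899,906,842,624 bytes/PiB = 23,418,718,062,326,579.2 bytes
1 TB = 10^12 bytes = 1,000,000,000,000 bytes
23,418,718,062,326,579.2 / 1,000,000,000,000 = 23,418.718 TB

23,418.718 TB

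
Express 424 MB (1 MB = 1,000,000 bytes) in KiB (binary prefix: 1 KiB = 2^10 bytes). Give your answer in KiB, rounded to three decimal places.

424 MB = 424 × 10^6 bytes = 424,000,000 bytes
1 KiB = 2^10 bytes = 1,024 bytes
424,000,000 / 1,024 = 414,062.500 KiB

414,062.500 KiB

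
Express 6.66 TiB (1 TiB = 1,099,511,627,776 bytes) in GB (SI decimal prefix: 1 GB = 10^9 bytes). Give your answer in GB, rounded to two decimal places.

7,322.75 GB

6.66 TiB = 6.66 × 2^40 bytes = 7,322,747,440,988.16 bytes
1 GB = 1,000,000,000 bytes
7,322,747,440,988.16 / 1,000,000,000 = 7,322.75 GB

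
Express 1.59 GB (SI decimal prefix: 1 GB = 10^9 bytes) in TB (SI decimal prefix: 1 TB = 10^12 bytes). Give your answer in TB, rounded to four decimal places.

1.59 GB = 1.59 × 10^9 bytes = 1,590,000,000 bytes
1 TB = 10^12 bytes = 1,000,000,000,000 bytes
1,590,000,000 / 1,000,000,000,000 = 0.0016 TB

0.0016 TB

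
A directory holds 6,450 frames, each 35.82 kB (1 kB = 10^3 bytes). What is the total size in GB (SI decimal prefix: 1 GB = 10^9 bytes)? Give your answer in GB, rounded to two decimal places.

Total = 6,450 × 35.82 kB = 231,039 kB
= 231,039 × 1,000 bytes = 231,039,000 bytes
1 GB = 1,000,000,000 bytes
231,039,000 / 1,000,000,000 = 0.23 GB

0.23 GB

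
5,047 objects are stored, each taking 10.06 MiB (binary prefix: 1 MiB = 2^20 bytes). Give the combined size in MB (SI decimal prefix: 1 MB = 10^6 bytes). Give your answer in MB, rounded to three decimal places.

53,239.161 MB

Total = 5,047 × 10.06 MiB = 50772.82 MiB
= 50772.82 × 1,048,576 bytes = 53,239,160,504.32 bytes
1 MB = 1,000,000 bytes
53,239,160,504.32 / 1,000,000 = 53,239.161 MB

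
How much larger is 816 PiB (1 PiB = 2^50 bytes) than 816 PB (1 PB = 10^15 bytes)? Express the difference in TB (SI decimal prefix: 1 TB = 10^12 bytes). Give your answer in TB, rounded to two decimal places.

816 PiB = 816 × 1,125,899,906,842,624 = 918,734,323,983,581,184 bytes
816 PB = 816 × 1,000,000,000,000,000 = 816,000,000,000,000,000 bytes
difference = 102,734,323,983,581,184 bytes
102,734,323,983,581,184 / 1,000,000,000,000 = 102,734.32 TB

102,734.32 TB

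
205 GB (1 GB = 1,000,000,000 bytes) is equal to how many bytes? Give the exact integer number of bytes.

205 × 1,000,000,000 = 205,000,000,000 bytes  (1 GB = 10^9 bytes)

205,000,000,000 bytes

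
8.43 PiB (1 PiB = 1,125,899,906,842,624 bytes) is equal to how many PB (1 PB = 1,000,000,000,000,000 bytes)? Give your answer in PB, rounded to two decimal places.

9.49 PB

8.43 PiB = 8.43 × 2^50 bytes = 9,491,336,214,683,320.32 bytes
1 PB = 10^15 bytes = 1,000,000,000,000,000 bytes
9,491,336,214,683,320.32 / 1,000,000,000,000,000 = 9.49 PB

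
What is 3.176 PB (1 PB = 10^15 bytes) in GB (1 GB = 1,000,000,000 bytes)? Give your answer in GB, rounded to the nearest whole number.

3.176 PB = 3.176 × 10^15 bytes = 3,176,000,000,000,000 bytes
1 GB = 1,000,000,000 bytes
3,176,000,000,000,000 / 1,000,000,000 = 3,176,000 GB

3,176,000 GB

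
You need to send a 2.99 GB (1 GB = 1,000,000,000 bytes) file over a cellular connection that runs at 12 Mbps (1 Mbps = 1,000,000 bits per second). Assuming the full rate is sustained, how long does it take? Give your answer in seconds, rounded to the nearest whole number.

2.99 GB = 2,990,000,000 bytes = 23,920,000,000 bits
12 Mbps = 12,000,000 bits/s
time = 23,920,000,000 / 12,000,000 = 1,993 s

1,993 seconds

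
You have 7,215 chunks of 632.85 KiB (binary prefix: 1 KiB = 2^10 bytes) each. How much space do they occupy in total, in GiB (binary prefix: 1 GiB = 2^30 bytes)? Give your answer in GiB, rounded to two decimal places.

Total = 7,215 × 632.85 KiB = 4566012.75 KiB
= 4566012.75 × 1,024 bytes = 4,675,597,056 bytes
1 GiB = 1,073,741,824 bytes
4,675,597,056 / 1,073,741,824 = 4.35 GiB

4.35 GiB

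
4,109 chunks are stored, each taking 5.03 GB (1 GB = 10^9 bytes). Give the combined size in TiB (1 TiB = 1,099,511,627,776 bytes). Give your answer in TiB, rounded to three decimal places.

Total = 4,109 × 5.03 GB = 20668.27 GB
= 20668.27 × 1,000,000,000 bytes = 20,668,270,000,000 bytes
1 TiB = 1,099,511,627,776 bytes
20,668,270,000,000 / 1,099,511,627,776 = 18.798 TiB

18.798 TiB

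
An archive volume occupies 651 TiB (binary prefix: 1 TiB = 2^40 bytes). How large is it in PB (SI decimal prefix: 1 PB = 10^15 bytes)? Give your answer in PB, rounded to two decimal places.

651 TiB = 651 × 2^40 bytes = 715,782,069,682,176 bytes
1 PB = 10^15 bytes = 1,000,000,000,000,000 bytes
715,782,069,682,176 / 1,000,000,000,000,000 = 0.72 PB

0.72 PB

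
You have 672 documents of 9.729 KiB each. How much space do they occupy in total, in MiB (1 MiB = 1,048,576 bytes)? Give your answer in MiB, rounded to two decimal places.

6.38 MiB

Total = 672 × 9.729 KiB = 6537.888 KiB
= 6537.888 × 1,024 bytes = 6,694,797.312 bytes
1 MiB = 1,048,576 bytes
6,694,797.312 / 1,048,576 = 6.38 MiB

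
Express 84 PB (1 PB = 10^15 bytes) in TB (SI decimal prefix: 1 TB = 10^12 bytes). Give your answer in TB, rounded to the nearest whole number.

84 PB = 84 × 10^15 bytes = 84,000,000,000,000,000 bytes
1 TB = 1,000,000,000,000 bytes
84,000,000,000,000,000 / 1,000,000,000,000 = 84,000 TB

84,000 TB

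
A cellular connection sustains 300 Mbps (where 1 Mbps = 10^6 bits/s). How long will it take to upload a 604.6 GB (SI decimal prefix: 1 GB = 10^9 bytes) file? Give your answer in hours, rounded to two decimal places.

604.6 GB = 604,600,000,000 bytes = 4,836,800,000,000 bits
300 Mbps = 300,000,000 bits/s
time = 4,836,800,000,000 / 300,000,000 = 16,122.6667 s
16,122.6667 s / 3600 = 4.48 hours

4.48 hours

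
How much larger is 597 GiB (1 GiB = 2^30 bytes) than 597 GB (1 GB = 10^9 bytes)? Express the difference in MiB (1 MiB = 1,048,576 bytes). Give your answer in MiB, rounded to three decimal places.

41,984.433 MiB

597 GiB = 597 × 1,073,741,824 = 641,023,868,928 bytes
597 GB = 597 × 1,000,000,000 = 597,000,000,000 bytes
difference = 44,023,868,928 bytes
44,023,868,928 / 1,048,576 = 41,984.433 MiB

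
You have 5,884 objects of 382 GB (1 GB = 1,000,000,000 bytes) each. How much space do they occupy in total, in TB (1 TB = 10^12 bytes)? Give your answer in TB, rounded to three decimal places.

Total = 5,884 × 382 GB = 2,247,688 GB
= 2,247,688 × 1,000,000,000 bytes = 2,247,688,000,000,000 bytes
1 TB = 1,000,000,000,000 bytes
2,247,688,000,000,000 / 1,000,000,000,000 = 2,247.688 TB

2,247.688 TB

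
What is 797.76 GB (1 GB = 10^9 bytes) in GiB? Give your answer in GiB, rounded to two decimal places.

797.76 GB × 1,000,000,000 bytes/GB = 797,760,000,000 bytes
1 GiB = 2^30 bytes = 1,073,741,824 bytes
797,760,000,000 / 1,073,741,824 = 742.97 GiB

742.97 GiB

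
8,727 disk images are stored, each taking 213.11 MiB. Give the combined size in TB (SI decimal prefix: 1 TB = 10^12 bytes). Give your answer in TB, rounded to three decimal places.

Total = 8,727 × 213.11 MiB = 1859810.97 MiB
= 1859810.97 × 1,048,576 bytes = 1,950,153,147,678.72 bytes
1 TB = 1,000,000,000,000 bytes
1,950,153,147,678.72 / 1,000,000,000,000 = 1.950 TB

1.950 TB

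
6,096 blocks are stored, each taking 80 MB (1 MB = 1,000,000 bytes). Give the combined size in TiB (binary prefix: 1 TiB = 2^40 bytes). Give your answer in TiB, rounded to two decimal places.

0.44 TiB

Total = 6,096 × 80 MB = 487,680 MB
= 487,680 × 1,000,000 bytes = 487,680,000,000 bytes
1 TiB = 1,099,511,627,776 bytes
487,680,000,000 / 1,099,511,627,776 = 0.44 TiB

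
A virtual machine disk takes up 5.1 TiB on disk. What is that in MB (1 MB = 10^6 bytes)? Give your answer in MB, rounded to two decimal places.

5,607,509.30 MB

5.1 TiB × 1,099,511,627,776 bytes/TiB = 5,607,509,301,657.6 bytes
1 MB = 1,000,000 bytes
5,607,509,301,657.6 / 1,000,000 = 5,607,509.30 MB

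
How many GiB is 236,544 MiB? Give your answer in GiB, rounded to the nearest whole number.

236,544 MiB = 236,544 × 2^20 bytes = 248,034,361,344 bytes
1 GiB = 1,073,741,824 bytes
248,034,361,344 / 1,073,741,824 = 231 GiB

231 GiB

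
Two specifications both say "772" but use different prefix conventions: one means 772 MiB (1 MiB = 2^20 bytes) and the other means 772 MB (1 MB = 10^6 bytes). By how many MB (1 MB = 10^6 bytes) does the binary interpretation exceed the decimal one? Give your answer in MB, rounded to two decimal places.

772 MiB = 772 × 1,048,576 = 809,500,672 bytes
772 MB = 772 × 1,000,000 = 772,000,000 bytes
difference = 37,500,672 bytes
37,500,672 / 1,000,000 = 37.50 MB

37.50 MB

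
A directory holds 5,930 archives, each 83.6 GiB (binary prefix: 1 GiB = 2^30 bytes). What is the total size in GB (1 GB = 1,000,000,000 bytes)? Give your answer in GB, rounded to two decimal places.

Total = 5,930 × 83.6 GiB = 495,748 GiB
= 495,748 × 1,073,741,824 bytes = 532,305,361,764,352 bytes
1 GB = 1,000,000,000 bytes
532,305,361,764,352 / 1,000,000,000 = 532,305.36 GB

532,305.36 GB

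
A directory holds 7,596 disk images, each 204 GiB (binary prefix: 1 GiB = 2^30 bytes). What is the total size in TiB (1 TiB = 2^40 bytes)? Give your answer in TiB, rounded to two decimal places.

1,513.27 TiB

Total = 7,596 × 204 GiB = 1,549,584 GiB
= 1,549,584 × 1,073,741,824 bytes = 1,663,853,150,601,216 bytes
1 TiB = 1,099,511,627,776 bytes
1,663,853,150,601,216 / 1,099,511,627,776 = 1,513.27 TiB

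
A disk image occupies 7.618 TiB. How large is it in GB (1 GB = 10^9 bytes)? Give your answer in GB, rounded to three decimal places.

7.618 TiB = 7.618 × 2^40 bytes = 8,376,079,580,397.568 bytes
1 GB = 1,000,000,000 bytes
8,376,079,580,397.568 / 1,000,000,000 = 8,376.080 GB

8,376.080 GB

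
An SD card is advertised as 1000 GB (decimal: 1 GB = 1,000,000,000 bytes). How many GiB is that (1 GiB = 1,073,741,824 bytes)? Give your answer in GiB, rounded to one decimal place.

931.3 GiB

1000 GB × 1,000,000,000 bytes/GB = 1,000,000,000,000 bytes
1 GiB = 1,073,741,824 bytes
1,000,000,000,000 / 1,073,741,824 = 931.3 GiB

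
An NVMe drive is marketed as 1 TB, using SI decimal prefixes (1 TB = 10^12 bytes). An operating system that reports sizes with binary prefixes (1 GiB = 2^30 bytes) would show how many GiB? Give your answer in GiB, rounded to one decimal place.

931.3 GiB

1 TB = 1 × 10^12 bytes = 1,000,000,000,000 bytes
1 GiB = 1,073,741,824 bytes
1,000,000,000,000 / 1,073,741,824 = 931.3 GiB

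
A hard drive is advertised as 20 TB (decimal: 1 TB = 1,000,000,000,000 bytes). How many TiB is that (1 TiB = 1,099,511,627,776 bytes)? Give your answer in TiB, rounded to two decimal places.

20 TB = 20 × 10^12 bytes = 20,000,000,000,000 bytes
1 TiB = 1,099,511,627,776 bytes
20,000,000,000,000 / 1,099,511,627,776 = 18.19 TiB

18.19 TiB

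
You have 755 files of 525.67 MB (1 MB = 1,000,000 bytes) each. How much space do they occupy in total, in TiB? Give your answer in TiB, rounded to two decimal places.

Total = 755 × 525.67 MB = 396880.85 MB
= 396880.85 × 1,000,000 bytes = 396,880,850,000 bytes
1 TiB = 1,099,511,627,776 bytes
396,880,850,000 / 1,099,511,627,776 = 0.36 TiB

0.36 TiB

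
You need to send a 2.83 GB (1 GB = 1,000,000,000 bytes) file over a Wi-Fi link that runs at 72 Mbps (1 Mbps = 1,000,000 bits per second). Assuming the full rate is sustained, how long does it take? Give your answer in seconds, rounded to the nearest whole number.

314 seconds

2.83 GB = 2,830,000,000 bytes = 22,640,000,000 bits
72 Mbps = 72,000,000 bits/s
time = 22,640,000,000 / 72,000,000 = 314 s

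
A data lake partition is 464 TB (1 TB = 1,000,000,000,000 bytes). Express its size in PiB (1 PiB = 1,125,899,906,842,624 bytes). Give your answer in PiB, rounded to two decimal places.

0.41 PiB

464 TB × 1,000,000,000,000 bytes/TB = 464,000,000,000,000 bytes
1 PiB = 1,125,899,906,842,624 bytes
464,000,000,000,000 / 1,125,899,906,842,624 = 0.41 PiB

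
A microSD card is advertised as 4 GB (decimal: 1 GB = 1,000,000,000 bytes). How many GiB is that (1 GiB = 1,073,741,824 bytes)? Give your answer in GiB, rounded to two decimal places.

4 GB = 4 × 10^9 bytes = 4,000,000,000 bytes
1 GiB = 2^30 bytes = 1,073,741,824 bytes
4,000,000,000 / 1,073,741,824 = 3.73 GiB

3.73 GiB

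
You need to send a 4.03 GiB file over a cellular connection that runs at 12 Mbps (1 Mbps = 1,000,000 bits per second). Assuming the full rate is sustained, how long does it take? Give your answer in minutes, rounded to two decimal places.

48.08 minutes

4.03 GiB = 4,327,179,550.72 bytes = 34,617,436,405.76 bits
12 Mbps = 12,000,000 bits/s
time = 34,617,436,405.76 / 12,000,000 = 2,884.786 s
2,884.786 s / 60 = 48.08 minutes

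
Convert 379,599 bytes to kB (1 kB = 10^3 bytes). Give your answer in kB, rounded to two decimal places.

379.60 kB

379,599 bytes given.
1 kB = 1,000 bytes
379,599 / 1,000 = 379.60 kB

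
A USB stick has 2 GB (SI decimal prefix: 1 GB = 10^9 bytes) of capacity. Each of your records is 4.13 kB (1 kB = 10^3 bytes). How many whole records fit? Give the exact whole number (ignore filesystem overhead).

Capacity: 2 GB = 2,000,000,000 bytes
Per item: 4.13 kB = 4,130 bytes
⌊2,000,000,000 / 4,130⌋ = 484,261

484,261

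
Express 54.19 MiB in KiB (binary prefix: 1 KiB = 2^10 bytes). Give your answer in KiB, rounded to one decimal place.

55,490.6 KiB

54.19 MiB = 54.19 × 2^20 bytes = 56,822,333.44 bytes
1 KiB = 2^10 bytes = 1,024 bytes
56,822,333.44 / 1,024 = 55,490.6 KiB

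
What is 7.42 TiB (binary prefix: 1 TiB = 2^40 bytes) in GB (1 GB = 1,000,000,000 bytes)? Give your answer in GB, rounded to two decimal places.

7.42 TiB × 1,099,511,627,776 bytes/TiB = 8,158,376,278,097.92 bytes
1 GB = 1,000,000,000 bytes
8,158,376,278,097.92 / 1,000,000,000 = 8,158.38 GB

8,158.38 GB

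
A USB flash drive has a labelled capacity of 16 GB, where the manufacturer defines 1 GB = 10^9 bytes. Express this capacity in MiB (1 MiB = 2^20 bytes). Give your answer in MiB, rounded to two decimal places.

15,258.79 MiB

16 GB × 1,000,000,000 bytes/GB = 16,000,000,000 bytes
1 MiB = 1,048,576 bytes
16,000,000,000 / 1,048,576 = 15,258.79 MiB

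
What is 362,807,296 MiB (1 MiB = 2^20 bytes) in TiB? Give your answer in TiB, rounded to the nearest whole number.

362,807,296 MiB = 362,807,296 × 2^20 bytes = 380,431,023,210,496 bytes
1 TiB = 2^40 bytes = 1,099,511,627,776 bytes
380,431,023,210,496 / 1,099,511,627,776 = 346 TiB

346 TiB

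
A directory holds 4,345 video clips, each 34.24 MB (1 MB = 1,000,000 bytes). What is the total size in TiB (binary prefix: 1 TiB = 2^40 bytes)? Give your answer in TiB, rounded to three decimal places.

0.135 TiB

Total = 4,345 × 34.24 MB = 148772.8 MB
= 148772.8 × 1,000,000 bytes = 148,772,800,000 bytes
1 TiB = 1,099,511,627,776 bytes
148,772,800,000 / 1,099,511,627,776 = 0.135 TiB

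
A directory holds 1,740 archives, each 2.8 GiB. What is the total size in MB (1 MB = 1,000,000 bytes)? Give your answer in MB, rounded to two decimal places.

Total = 1,740 × 2.8 GiB = 4872 GiB
= 4872 × 1,073,741,824 bytes = 5,231,270,166,528 bytes
1 MB = 1,000,000 bytes
5,231,270,166,528 / 1,000,000 = 5,231,270.17 MB

5,231,270.17 MB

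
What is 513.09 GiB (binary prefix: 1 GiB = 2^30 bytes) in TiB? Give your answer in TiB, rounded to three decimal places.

0.501 TiB

513.09 GiB = 513.09 × 2^30 bytes = 550,926,192,476.16 bytes
1 TiB = 2^40 bytes = 1,099,511,627,776 bytes
550,926,192,476.16 / 1,099,511,627,776 = 0.501 TiB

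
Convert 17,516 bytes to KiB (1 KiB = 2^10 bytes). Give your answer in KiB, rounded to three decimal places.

17.105 KiB

17,516 bytes given.
1 KiB = 1,024 bytes
17,516 / 1,024 = 17.105 KiB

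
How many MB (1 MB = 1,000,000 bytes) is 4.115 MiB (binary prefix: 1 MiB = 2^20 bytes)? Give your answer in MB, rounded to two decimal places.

4.115 MiB × 1,048,576 bytes/MiB = 4,314,890.24 bytes
1 MB = 10^6 bytes = 1,000,000 bytes
4,314,890.24 / 1,000,000 = 4.31 MB

4.31 MB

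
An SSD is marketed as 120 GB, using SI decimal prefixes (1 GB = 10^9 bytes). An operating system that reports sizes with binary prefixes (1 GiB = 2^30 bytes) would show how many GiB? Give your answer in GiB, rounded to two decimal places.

111.76 GiB

120 GB = 120 × 10^9 bytes = 120,000,000,000 bytes
1 GiB = 1,073,741,824 bytes
120,000,000,000 / 1,073,741,824 = 111.76 GiB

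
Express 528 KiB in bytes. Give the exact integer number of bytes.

540,672 bytes

528 × 1,024 = 540,672 bytes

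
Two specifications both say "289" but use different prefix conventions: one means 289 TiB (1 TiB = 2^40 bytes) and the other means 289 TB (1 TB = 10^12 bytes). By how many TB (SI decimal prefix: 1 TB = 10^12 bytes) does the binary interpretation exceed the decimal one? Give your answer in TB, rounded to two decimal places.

28.76 TB

289 TiB = 289 × 1,099,511,627,776 = 317,758,860,427,264 bytes
289 TB = 289 × 1,000,000,000,000 = 289,000,000,000,000 bytes
difference = 28,758,860,427,264 bytes
28,758,860,427,264 / 1,000,000,000,000 = 28.76 TB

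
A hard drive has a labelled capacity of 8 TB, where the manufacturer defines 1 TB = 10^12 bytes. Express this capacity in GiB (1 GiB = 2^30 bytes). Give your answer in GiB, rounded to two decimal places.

8 TB = 8 × 10^12 bytes = 8,000,000,000,000 bytes
1 GiB = 2^30 bytes = 1,073,741,824 bytes
8,000,000,000,000 / 1,073,741,824 = 7,450.58 GiB

7,450.58 GiB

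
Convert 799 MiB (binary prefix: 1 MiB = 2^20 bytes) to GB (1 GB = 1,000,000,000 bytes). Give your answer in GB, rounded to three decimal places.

799 MiB × 1,048,576 bytes/MiB = 837,812,224 bytes
1 GB = 1,000,000,000 bytes
837,812,224 / 1,000,000,000 = 0.838 GB

0.838 GB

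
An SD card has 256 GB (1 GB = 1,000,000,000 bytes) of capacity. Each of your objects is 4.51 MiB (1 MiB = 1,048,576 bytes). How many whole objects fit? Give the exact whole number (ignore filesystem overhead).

Capacity: 256 GB = 256,000,000,000 bytes
Per item: 4.51 MiB = 4,729,077.76 bytes
⌊256,000,000,000 / 4,729,077.76⌋ = 54,133

54,133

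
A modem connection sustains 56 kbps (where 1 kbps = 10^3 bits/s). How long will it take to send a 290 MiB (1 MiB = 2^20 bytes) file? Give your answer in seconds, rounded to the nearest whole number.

43,441 seconds

290 MiB = 304,087,040 bytes = 2,432,696,320 bits
56 kbps = 56,000 bits/s
time = 2,432,696,320 / 56,000 = 43,441 s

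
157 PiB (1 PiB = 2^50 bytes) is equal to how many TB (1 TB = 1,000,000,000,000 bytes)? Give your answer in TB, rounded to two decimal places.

157 PiB = 157 × 2^50 bytes = 176,766,285,374,291,968 bytes
1 TB = 1,000,000,000,000 bytes
176,766,285,374,291,968 / 1,000,000,000,000 = 176,766.29 TB

176,766.29 TB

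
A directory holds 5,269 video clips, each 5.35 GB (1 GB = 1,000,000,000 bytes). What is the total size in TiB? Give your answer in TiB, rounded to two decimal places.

25.64 TiB

Total = 5,269 × 5.35 GB = 28189.15 GB
= 28189.15 × 1,000,000,000 bytes = 28,189,150,000,000 bytes
1 TiB = 1,099,511,627,776 bytes
28,189,150,000,000 / 1,099,511,627,776 = 25.64 TiB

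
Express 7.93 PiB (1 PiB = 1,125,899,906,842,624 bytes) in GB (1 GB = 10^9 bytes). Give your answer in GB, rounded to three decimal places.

8,928,386.261 GB

7.93 PiB = 7.93 × 2^50 bytes = 8,928,386,261,262,008.32 bytes
1 GB = 1,000,000,000 bytes
8,928,386,261,262,008.32 / 1,000,000,000 = 8,928,386.261 GB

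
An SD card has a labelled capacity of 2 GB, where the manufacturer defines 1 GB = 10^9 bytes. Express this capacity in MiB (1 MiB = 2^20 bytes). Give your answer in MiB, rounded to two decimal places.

1,907.35 MiB

2 GB × 1,000,000,000 bytes/GB = 2,000,000,000 bytes
1 MiB = 1,048,576 bytes
2,000,000,000 / 1,048,576 = 1,907.35 MiB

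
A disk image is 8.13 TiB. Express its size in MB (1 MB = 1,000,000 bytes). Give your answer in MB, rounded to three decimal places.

8.13 TiB = 8.13 × 2^40 bytes = 8,939,029,533,818.88 bytes
1 MB = 1,000,000 bytes
8,939,029,533,818.88 / 1,000,000 = 8,939,029.534 MB

8,939,029.534 MB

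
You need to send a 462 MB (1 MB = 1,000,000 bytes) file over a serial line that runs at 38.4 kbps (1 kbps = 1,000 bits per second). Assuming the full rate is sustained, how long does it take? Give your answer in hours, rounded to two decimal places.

462 MB = 462,000,000 bytes = 3,696,000,000 bits
38.4 kbps = 38,400 bits/s
time = 3,696,000,000 / 38,400 = 96,250.0000 s
96,250.0000 s / 3600 = 26.74 hours

26.74 hours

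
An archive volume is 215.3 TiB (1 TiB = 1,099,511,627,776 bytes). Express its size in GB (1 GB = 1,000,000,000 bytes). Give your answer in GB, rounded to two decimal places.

215.3 TiB × 1,099,511,627,776 bytes/TiB = 236,724,853,460,172.8 bytes
1 GB = 10^9 bytes = 1,000,000,000 bytes
236,724,853,460,172.8 / 1,000,000,000 = 236,724.85 GB

236,724.85 GB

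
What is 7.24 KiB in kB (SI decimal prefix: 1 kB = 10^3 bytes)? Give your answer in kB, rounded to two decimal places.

7.41 kB

7.24 KiB × 1,024 bytes/KiB = 7,413.76 bytes
1 kB = 10^3 bytes = 1,000 bytes
7,413.76 / 1,000 = 7.41 kB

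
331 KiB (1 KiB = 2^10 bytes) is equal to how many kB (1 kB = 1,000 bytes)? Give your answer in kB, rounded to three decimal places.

338.944 kB

331 KiB × 1,024 bytes/KiB = 338,944 bytes
1 kB = 1,000 bytes
338,944 / 1,000 = 338.944 kB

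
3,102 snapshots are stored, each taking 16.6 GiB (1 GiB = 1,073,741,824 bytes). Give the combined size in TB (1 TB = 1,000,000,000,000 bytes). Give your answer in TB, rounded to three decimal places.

Total = 3,102 × 16.6 GiB = 51493.2 GiB
= 51493.2 × 1,073,741,824 bytes = 55,290,402,491,596.8 bytes
1 TB = 1,000,000,000,000 bytes
55,290,402,491,596.8 / 1,000,000,000,000 = 55.290 TB

55.290 TB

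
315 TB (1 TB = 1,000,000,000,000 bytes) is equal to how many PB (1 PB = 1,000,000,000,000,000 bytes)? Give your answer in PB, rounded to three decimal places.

0.315 PB

315 TB × 1,000,000,000,000 bytes/TB = 315,000,000,000,000 bytes
1 PB = 1,000,000,000,000,000 bytes
315,000,000,000,000 / 1,000,000,000,000,000 = 0.315 PB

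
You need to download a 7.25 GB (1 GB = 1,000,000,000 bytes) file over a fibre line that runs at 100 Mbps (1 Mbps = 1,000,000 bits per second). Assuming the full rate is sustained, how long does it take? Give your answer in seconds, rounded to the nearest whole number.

7.25 GB = 7,250,000,000 bytes = 58,000,000,000 bits
100 Mbps = 100,000,000 bits/s
time = 58,000,000,000 / 100,000,000 = 580 s

580 seconds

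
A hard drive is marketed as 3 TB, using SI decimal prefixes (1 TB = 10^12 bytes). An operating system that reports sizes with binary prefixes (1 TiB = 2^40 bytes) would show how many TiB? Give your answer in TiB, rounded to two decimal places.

2.73 TiB

3 TB = 3 × 10^12 bytes = 3,000,000,000,000 bytes
1 TiB = 1,099,511,627,776 bytes
3,000,000,000,000 / 1,099,511,627,776 = 2.73 TiB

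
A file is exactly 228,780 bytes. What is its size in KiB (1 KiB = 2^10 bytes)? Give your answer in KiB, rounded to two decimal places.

223.42 KiB

228,780 bytes given.
1 KiB = 2^10 bytes = 1,024 bytes
228,780 / 1,024 = 223.42 KiB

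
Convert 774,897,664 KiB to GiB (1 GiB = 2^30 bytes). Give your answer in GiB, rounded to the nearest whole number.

739 GiB

774,897,664 KiB = 774,897,664 × 2^10 bytes = 793,495,207,936 bytes
1 GiB = 2^30 bytes = 1,073,741,824 bytes
793,495,207,936 / 1,073,741,824 = 739 GiB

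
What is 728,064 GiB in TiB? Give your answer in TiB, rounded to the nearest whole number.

711 TiB

728,064 GiB × 1,073,741,824 bytes/GiB = 781,752,767,348,736 bytes
1 TiB = 1,099,511,627,776 bytes
781,752,767,348,736 / 1,099,511,627,776 = 711 TiB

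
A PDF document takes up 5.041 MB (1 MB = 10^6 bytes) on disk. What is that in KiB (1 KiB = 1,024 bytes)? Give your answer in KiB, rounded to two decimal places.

4,922.85 KiB

5.041 MB × 1,000,000 bytes/MB = 5,041,000 bytes
1 KiB = 1,024 bytes
5,041,000 / 1,024 = 4,922.85 KiB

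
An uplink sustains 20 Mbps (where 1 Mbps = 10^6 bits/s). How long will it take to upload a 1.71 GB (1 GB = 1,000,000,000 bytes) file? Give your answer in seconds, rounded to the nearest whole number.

1.71 GB = 1,710,000,000 bytes = 13,680,000,000 bits
20 Mbps = 20,000,000 bits/s
time = 13,680,000,000 / 20,000,000 = 684 s

684 seconds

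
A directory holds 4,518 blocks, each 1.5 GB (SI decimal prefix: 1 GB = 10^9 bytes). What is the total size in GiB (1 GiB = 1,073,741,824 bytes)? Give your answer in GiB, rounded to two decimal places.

6,311.57 GiB

Total = 4,518 × 1.5 GB = 6777 GB
= 6777 × 1,000,000,000 bytes = 6,777,000,000,000 bytes
1 GiB = 1,073,741,824 bytes
6,777,000,000,000 / 1,073,741,824 = 6,311.57 GiB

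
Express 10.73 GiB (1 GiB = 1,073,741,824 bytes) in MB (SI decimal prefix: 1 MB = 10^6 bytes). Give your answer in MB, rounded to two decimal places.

10.73 GiB = 10.73 × 2^30 bytes = 11,521,249,771.52 bytes
1 MB = 10^6 bytes = 1,000,000 bytes
11,521,249,771.52 / 1,000,000 = 11,521.25 MB

11,521.25 MB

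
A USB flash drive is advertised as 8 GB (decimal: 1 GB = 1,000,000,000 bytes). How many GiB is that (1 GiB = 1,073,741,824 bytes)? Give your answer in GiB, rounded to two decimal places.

7.45 GiB

8 GB × 1,000,000,000 bytes/GB = 8,000,000,000 bytes
1 GiB = 1,073,741,824 bytes
8,000,000,000 / 1,073,741,824 = 7.45 GiB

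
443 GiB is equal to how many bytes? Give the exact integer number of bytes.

475,667,628,032 bytes

443 × 1,073,741,824 = 475,667,628,032 bytes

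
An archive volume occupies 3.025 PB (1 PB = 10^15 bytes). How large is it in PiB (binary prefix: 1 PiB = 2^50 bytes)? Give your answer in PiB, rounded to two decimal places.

2.69 PiB

3.025 PB × 1,000,000,000,000,000 bytes/PB = 3,025,000,000,000,000 bytes
1 PiB = 2^50 bytes = 1,125,899,906,842,624 bytes
3,025,000,000,000,000 / 1,125,899,906,842,624 = 2.69 PiB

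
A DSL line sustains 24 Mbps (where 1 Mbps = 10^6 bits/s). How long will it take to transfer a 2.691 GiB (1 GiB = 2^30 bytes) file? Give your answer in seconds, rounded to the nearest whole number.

963 seconds

2.691 GiB = 2,889,439,248.384 bytes = 23,115,513,987.072 bits
24 Mbps = 24,000,000 bits/s
time = 23,115,513,987.072 / 24,000,000 = 963 s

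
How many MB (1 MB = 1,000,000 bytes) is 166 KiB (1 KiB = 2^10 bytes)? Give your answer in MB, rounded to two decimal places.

0.17 MB

166 KiB × 1,024 bytes/KiB = 169,984 bytes
1 MB = 10^6 bytes = 1,000,000 bytes
169,984 / 1,000,000 = 0.17 MB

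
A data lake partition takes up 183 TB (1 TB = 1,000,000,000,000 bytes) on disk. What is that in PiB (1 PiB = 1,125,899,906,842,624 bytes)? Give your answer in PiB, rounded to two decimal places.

183 TB × 1,000,000,000,000 bytes/TB = 183,000,000,000,000 bytes
1 PiB = 2^50 bytes = 1,125,899,906,842,624 bytes
183,000,000,000,000 / 1,125,899,906,842,624 = 0.16 PiB

0.16 PiB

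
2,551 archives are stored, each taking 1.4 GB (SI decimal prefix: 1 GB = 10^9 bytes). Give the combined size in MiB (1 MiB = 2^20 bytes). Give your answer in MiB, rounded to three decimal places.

3,405,952.454 MiB

Total = 2,551 × 1.4 GB = 3571.4 GB
= 3571.4 × 1,000,000,000 bytes = 3,571,400,000,000 bytes
1 MiB = 1,048,576 bytes
3,571,400,000,000 / 1,048,576 = 3,405,952.454 MiB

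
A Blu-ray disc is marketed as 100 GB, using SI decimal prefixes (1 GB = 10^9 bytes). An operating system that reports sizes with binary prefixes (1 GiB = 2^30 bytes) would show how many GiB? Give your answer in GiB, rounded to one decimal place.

93.1 GiB

100 GB × 1,000,000,000 bytes/GB = 100,000,000,000 bytes
1 GiB = 1,073,741,824 bytes
100,000,000,000 / 1,073,741,824 = 93.1 GiB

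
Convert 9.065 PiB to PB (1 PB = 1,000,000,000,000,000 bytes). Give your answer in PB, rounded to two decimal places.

10.21 PB

9.065 PiB × 1,125,899,906,842,624 bytes/PiB = 10,206,282,655,528,386.56 bytes
1 PB = 1,000,000,000,000,000 bytes
10,206,282,655,528,386.56 / 1,000,000,000,000,000 = 10.21 PB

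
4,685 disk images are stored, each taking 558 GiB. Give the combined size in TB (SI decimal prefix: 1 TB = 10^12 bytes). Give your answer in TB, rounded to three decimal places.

2,807.008 TB

Total = 4,685 × 558 GiB = 2,614,230 GiB
= 2,614,230 × 1,073,741,824 bytes = 2,807,008,088,555,520 bytes
1 TB = 1,000,000,000,000 bytes
2,807,008,088,555,520 / 1,000,000,000,000 = 2,807.008 TB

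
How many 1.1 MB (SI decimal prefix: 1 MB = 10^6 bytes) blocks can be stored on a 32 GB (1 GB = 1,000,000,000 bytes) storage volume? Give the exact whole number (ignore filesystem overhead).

Capacity: 32 GB = 32,000,000,000 bytes
Per item: 1.1 MB = 1,100,000 bytes
⌊32,000,000,000 / 1,100,000⌋ = 29,090

29,090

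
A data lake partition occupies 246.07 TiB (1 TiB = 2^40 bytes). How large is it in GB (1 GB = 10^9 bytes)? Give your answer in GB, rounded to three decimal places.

270,556.826 GB

246.07 TiB × 1,099,511,627,776 bytes/TiB = 270,556,826,246,840.32 bytes
1 GB = 1,000,000,000 bytes
270,556,826,246,840.32 / 1,000,000,000 = 270,556.826 GB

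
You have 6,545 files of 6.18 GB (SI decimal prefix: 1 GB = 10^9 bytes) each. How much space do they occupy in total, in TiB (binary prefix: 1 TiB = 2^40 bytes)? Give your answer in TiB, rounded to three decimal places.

Total = 6,545 × 6.18 GB = 40448.1 GB
= 40448.1 × 1,000,000,000 bytes = 40,448,100,000,000 bytes
1 TiB = 1,099,511,627,776 bytes
40,448,100,000,000 / 1,099,511,627,776 = 36.787 TiB

36.787 TiB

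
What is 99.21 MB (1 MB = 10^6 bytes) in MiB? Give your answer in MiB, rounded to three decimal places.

99.21 MB × 1,000,000 bytes/MB = 99,210,000 bytes
1 MiB = 2^20 bytes = 1,048,576 bytes
99,210,000 / 1,048,576 = 94.614 MiB

94.614 MiB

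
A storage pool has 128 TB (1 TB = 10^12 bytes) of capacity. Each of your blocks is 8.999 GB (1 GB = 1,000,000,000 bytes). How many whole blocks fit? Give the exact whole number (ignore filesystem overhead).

14,223

Capacity: 128 TB = 128,000,000,000,000 bytes
Per item: 8.999 GB = 8,999,000,000 bytes
⌊128,000,000,000,000 / 8,999,000,000⌋ = 14,223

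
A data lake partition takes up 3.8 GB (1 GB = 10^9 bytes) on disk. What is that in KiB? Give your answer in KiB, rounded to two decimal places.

3,710,937.50 KiB

3.8 GB × 1,000,000,000 bytes/GB = 3,800,000,000 bytes
1 KiB = 2^10 bytes = 1,024 bytes
3,800,000,000 / 1,024 = 3,710,937.50 KiB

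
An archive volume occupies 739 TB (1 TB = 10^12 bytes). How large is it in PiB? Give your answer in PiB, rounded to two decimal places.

739 TB × 1,000,000,000,000 bytes/TB = 739,000,000,000,000 bytes
1 PiB = 1,125,899,906,842,624 bytes
739,000,000,000,000 / 1,125,899,906,842,624 = 0.66 PiB

0.66 PiB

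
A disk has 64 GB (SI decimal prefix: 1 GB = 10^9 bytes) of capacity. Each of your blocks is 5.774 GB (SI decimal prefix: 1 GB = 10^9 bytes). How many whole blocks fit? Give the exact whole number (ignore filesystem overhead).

11

Capacity: 64 GB = 64,000,000,000 bytes
Per item: 5.774 GB = 5,774,000,000 bytes
⌊64,000,000,000 / 5,774,000,000⌋ = 11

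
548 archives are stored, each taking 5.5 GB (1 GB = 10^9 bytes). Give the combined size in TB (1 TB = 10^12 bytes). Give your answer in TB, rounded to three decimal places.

Total = 548 × 5.5 GB = 3014 GB
= 3014 × 1,000,000,000 bytes = 3,014,000,000,000 bytes
1 TB = 1,000,000,000,000 bytes
3,014,000,000,000 / 1,000,000,000,000 = 3.014 TB

3.014 TB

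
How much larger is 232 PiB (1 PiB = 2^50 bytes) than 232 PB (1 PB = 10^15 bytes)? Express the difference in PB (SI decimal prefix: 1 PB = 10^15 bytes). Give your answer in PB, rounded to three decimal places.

232 PiB = 232 × 1,125,899,906,842,624 = 261,208,778,387,488,768 bytes
232 PB = 232 × 1,000,000,000,000,000 = 232,000,000,000,000,000 bytes
difference = 29,208,778,387,488,768 bytes
29,208,778,387,488,768 / 1,000,000,000,000,000 = 29.209 PB

29.209 PB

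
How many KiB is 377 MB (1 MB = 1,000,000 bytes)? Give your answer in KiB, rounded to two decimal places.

368,164.06 KiB

377 MB = 377 × 10^6 bytes = 377,000,000 bytes
1 KiB = 2^10 bytes = 1,024 bytes
377,000,000 / 1,024 = 368,164.06 KiB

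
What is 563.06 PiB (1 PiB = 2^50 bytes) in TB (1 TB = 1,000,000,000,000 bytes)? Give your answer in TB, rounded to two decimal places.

563.06 PiB = 563.06 × 2^50 bytes = 633,949,201,546,807,869.44 bytes
1 TB = 1,000,000,000,000 bytes
633,949,201,546,807,869.44 / 1,000,000,000,000 = 633,949.20 TB

633,949.20 TB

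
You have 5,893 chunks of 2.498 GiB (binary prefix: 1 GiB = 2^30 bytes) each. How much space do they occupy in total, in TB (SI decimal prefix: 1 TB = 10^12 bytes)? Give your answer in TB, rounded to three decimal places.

Total = 5,893 × 2.498 GiB = 14720.714 GiB
= 14720.714 × 1,073,741,824 bytes = 15,806,246,300,942.336 bytes
1 TB = 1,000,000,000,000 bytes
15,806,246,300,942.336 / 1,000,000,000,000 = 15.806 TB

15.806 TB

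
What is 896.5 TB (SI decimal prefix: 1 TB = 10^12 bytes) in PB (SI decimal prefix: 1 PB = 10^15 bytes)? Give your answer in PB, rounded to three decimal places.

896.5 TB = 896.5 × 10^12 bytes = 896,500,000,000,000 bytes
1 PB = 10^15 bytes = 1,000,000,000,000,000 bytes
896,500,000,000,000 / 1,000,000,000,000,000 = 0.897 PB

0.897 PB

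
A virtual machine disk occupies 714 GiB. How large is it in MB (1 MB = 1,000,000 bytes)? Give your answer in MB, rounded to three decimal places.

766,651.662 MB

714 GiB × 1,073,741,824 bytes/GiB = 766,651,662,336 bytes
1 MB = 10^6 bytes = 1,000,000 bytes
766,651,662,336 / 1,000,000 = 766,651.662 MB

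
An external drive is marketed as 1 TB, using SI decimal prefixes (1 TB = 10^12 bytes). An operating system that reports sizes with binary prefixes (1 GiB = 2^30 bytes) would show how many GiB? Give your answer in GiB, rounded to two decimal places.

1 TB × 1,000,000,000,000 bytes/TB = 1,000,000,000,000 bytes
1 GiB = 2^30 bytes = 1,073,741,824 bytes
1,000,000,000,000 / 1,073,741,824 = 931.32 GiB

931.32 GiB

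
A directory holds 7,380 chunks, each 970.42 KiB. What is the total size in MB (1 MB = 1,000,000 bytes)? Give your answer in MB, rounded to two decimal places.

Total = 7,380 × 970.42 KiB = 7161699.6 KiB
= 7161699.6 × 1,024 bytes = 7,333,580,390.4 bytes
1 MB = 1,000,000 bytes
7,333,580,390.4 / 1,000,000 = 7,333.58 MB

7,333.58 MB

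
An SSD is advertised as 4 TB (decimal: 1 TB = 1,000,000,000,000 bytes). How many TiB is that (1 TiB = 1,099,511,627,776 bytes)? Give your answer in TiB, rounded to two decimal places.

4 TB = 4 × 10^12 bytes = 4,000,000,000,000 bytes
1 TiB = 2^40 bytes = 1,099,511,627,776 bytes
4,000,000,000,000 / 1,099,511,627,776 = 3.64 TiB

3.64 TiB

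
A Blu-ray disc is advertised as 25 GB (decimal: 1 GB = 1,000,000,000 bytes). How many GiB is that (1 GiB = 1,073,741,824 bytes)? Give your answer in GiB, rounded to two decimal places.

23.28 GiB

25 GB = 25 × 10^9 bytes = 25,000,000,000 bytes
1 GiB = 2^30 bytes = 1,073,741,824 bytes
25,000,000,000 / 1,073,741,824 = 23.28 GiB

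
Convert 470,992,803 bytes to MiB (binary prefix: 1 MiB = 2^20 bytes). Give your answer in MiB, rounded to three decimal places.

470,992,803 bytes given.
1 MiB = 1,048,576 bytes
470,992,803 / 1,048,576 = 449.174 MiB

449.174 MiB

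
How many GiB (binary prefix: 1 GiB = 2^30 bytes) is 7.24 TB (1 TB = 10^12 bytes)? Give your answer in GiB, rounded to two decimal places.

7.24 TB = 7.24 × 10^12 bytes = 7,240,000,000,000 bytes
1 GiB = 1,073,741,824 bytes
7,240,000,000,000 / 1,073,741,824 = 6,742.78 GiB

6,742.78 GiB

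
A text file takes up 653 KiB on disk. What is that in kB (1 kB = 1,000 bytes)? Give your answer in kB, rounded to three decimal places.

653 KiB × 1,024 bytes/KiB = 668,672 bytes
1 kB = 10^3 bytes = 1,000 bytes
668,672 / 1,000 = 668.672 kB

668.672 kB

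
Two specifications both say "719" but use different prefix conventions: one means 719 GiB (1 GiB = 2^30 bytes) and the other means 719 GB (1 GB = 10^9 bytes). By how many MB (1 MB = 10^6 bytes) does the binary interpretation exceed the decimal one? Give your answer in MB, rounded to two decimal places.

53,020.37 MB

719 GiB = 719 × 1,073,741,824 = 772,020,371,456 bytes
719 GB = 719 × 1,000,000,000 = 719,000,000,000 bytes
difference = 53,020,371,456 bytes
53,020,371,456 / 1,000,000 = 53,020.37 MB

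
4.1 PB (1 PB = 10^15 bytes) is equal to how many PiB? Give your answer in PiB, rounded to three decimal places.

3.642 PiB

4.1 PB × 1,000,000,000,000,000 bytes/PB = 4,100,000,000,000,000 bytes
1 PiB = 1,125,899,906,842,624 bytes
4,100,000,000,000,000 / 1,125,899,906,842,624 = 3.642 PiB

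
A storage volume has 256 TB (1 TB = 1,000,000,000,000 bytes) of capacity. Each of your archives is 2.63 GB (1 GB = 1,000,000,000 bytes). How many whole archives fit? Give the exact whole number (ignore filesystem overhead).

97,338

Capacity: 256 TB = 256,000,000,000,000 bytes
Per item: 2.63 GB = 2,630,000,000 bytes
⌊256,000,000,000,000 / 2,630,000,000⌋ = 97,338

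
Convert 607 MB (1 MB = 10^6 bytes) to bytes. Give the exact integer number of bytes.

607,000,000 bytes

607 × 1,000,000 = 607,000,000 bytes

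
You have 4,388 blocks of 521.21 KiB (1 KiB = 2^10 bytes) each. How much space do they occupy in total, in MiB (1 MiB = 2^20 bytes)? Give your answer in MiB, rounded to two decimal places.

Total = 4,388 × 521.21 KiB = 2287069.48 KiB
= 2287069.48 × 1,024 bytes = 2,341,959,147.52 bytes
1 MiB = 1,048,576 bytes
2,341,959,147.52 / 1,048,576 = 2,233.47 MiB

2,233.47 MiB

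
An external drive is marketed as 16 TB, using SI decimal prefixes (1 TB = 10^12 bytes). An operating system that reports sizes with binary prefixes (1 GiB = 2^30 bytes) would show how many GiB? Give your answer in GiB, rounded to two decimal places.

16 TB = 16 × 10^12 bytes = 16,000,000,000,000 bytes
1 GiB = 1,073,741,824 bytes
16,000,000,000,000 / 1,073,741,824 = 14,901.16 GiB

14,901.16 GiB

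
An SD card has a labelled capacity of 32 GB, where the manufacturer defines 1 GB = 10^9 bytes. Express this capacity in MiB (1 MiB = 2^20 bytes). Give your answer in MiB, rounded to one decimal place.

30,517.6 MiB

32 GB = 32 × 10^9 bytes = 32,000,000,000 bytes
1 MiB = 1,048,576 bytes
32,000,000,000 / 1,048,576 = 30,517.6 MiB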